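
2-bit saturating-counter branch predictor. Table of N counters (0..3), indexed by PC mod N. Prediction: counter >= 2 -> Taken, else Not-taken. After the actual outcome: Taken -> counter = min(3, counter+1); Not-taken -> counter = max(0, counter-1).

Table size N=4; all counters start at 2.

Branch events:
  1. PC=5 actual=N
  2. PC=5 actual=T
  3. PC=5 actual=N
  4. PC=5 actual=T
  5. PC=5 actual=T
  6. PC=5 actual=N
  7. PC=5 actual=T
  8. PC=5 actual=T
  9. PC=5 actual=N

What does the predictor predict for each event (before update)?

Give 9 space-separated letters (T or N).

Ev 1: PC=5 idx=1 pred=T actual=N -> ctr[1]=1
Ev 2: PC=5 idx=1 pred=N actual=T -> ctr[1]=2
Ev 3: PC=5 idx=1 pred=T actual=N -> ctr[1]=1
Ev 4: PC=5 idx=1 pred=N actual=T -> ctr[1]=2
Ev 5: PC=5 idx=1 pred=T actual=T -> ctr[1]=3
Ev 6: PC=5 idx=1 pred=T actual=N -> ctr[1]=2
Ev 7: PC=5 idx=1 pred=T actual=T -> ctr[1]=3
Ev 8: PC=5 idx=1 pred=T actual=T -> ctr[1]=3
Ev 9: PC=5 idx=1 pred=T actual=N -> ctr[1]=2

Answer: T N T N T T T T T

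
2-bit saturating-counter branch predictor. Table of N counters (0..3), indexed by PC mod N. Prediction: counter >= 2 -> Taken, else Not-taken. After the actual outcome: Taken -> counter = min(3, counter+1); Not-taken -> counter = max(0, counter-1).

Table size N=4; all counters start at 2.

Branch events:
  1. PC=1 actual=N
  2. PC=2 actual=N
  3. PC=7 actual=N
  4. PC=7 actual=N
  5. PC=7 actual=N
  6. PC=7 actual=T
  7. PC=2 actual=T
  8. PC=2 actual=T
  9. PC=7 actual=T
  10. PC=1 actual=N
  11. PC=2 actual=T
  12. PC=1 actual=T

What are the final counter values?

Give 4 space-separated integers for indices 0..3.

Ev 1: PC=1 idx=1 pred=T actual=N -> ctr[1]=1
Ev 2: PC=2 idx=2 pred=T actual=N -> ctr[2]=1
Ev 3: PC=7 idx=3 pred=T actual=N -> ctr[3]=1
Ev 4: PC=7 idx=3 pred=N actual=N -> ctr[3]=0
Ev 5: PC=7 idx=3 pred=N actual=N -> ctr[3]=0
Ev 6: PC=7 idx=3 pred=N actual=T -> ctr[3]=1
Ev 7: PC=2 idx=2 pred=N actual=T -> ctr[2]=2
Ev 8: PC=2 idx=2 pred=T actual=T -> ctr[2]=3
Ev 9: PC=7 idx=3 pred=N actual=T -> ctr[3]=2
Ev 10: PC=1 idx=1 pred=N actual=N -> ctr[1]=0
Ev 11: PC=2 idx=2 pred=T actual=T -> ctr[2]=3
Ev 12: PC=1 idx=1 pred=N actual=T -> ctr[1]=1

Answer: 2 1 3 2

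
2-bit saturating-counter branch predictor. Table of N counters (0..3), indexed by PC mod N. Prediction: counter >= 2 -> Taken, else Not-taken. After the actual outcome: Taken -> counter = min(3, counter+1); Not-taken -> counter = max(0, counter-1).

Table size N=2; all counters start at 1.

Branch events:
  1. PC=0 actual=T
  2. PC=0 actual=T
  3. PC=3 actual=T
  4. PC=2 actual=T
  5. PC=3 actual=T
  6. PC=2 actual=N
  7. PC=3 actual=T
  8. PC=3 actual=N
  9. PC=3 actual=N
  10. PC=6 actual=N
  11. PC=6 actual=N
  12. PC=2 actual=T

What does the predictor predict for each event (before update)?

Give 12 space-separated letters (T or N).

Answer: N T N T T T T T T T N N

Derivation:
Ev 1: PC=0 idx=0 pred=N actual=T -> ctr[0]=2
Ev 2: PC=0 idx=0 pred=T actual=T -> ctr[0]=3
Ev 3: PC=3 idx=1 pred=N actual=T -> ctr[1]=2
Ev 4: PC=2 idx=0 pred=T actual=T -> ctr[0]=3
Ev 5: PC=3 idx=1 pred=T actual=T -> ctr[1]=3
Ev 6: PC=2 idx=0 pred=T actual=N -> ctr[0]=2
Ev 7: PC=3 idx=1 pred=T actual=T -> ctr[1]=3
Ev 8: PC=3 idx=1 pred=T actual=N -> ctr[1]=2
Ev 9: PC=3 idx=1 pred=T actual=N -> ctr[1]=1
Ev 10: PC=6 idx=0 pred=T actual=N -> ctr[0]=1
Ev 11: PC=6 idx=0 pred=N actual=N -> ctr[0]=0
Ev 12: PC=2 idx=0 pred=N actual=T -> ctr[0]=1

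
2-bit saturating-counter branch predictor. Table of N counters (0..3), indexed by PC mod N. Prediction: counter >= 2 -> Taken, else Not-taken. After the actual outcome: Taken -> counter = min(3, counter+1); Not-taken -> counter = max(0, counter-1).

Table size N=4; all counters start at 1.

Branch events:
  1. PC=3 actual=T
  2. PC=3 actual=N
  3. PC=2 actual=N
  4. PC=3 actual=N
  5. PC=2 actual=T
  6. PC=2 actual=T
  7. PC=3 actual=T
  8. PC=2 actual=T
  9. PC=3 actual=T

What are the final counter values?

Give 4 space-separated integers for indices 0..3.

Answer: 1 1 3 2

Derivation:
Ev 1: PC=3 idx=3 pred=N actual=T -> ctr[3]=2
Ev 2: PC=3 idx=3 pred=T actual=N -> ctr[3]=1
Ev 3: PC=2 idx=2 pred=N actual=N -> ctr[2]=0
Ev 4: PC=3 idx=3 pred=N actual=N -> ctr[3]=0
Ev 5: PC=2 idx=2 pred=N actual=T -> ctr[2]=1
Ev 6: PC=2 idx=2 pred=N actual=T -> ctr[2]=2
Ev 7: PC=3 idx=3 pred=N actual=T -> ctr[3]=1
Ev 8: PC=2 idx=2 pred=T actual=T -> ctr[2]=3
Ev 9: PC=3 idx=3 pred=N actual=T -> ctr[3]=2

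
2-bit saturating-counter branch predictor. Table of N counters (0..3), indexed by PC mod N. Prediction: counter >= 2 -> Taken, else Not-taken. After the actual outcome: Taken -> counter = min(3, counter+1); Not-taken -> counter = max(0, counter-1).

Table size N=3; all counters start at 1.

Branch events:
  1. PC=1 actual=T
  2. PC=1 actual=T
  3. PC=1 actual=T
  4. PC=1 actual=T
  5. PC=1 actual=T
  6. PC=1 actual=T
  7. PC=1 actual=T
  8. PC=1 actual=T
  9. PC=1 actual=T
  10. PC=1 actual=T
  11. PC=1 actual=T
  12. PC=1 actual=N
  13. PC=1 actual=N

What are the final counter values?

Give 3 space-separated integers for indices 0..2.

Ev 1: PC=1 idx=1 pred=N actual=T -> ctr[1]=2
Ev 2: PC=1 idx=1 pred=T actual=T -> ctr[1]=3
Ev 3: PC=1 idx=1 pred=T actual=T -> ctr[1]=3
Ev 4: PC=1 idx=1 pred=T actual=T -> ctr[1]=3
Ev 5: PC=1 idx=1 pred=T actual=T -> ctr[1]=3
Ev 6: PC=1 idx=1 pred=T actual=T -> ctr[1]=3
Ev 7: PC=1 idx=1 pred=T actual=T -> ctr[1]=3
Ev 8: PC=1 idx=1 pred=T actual=T -> ctr[1]=3
Ev 9: PC=1 idx=1 pred=T actual=T -> ctr[1]=3
Ev 10: PC=1 idx=1 pred=T actual=T -> ctr[1]=3
Ev 11: PC=1 idx=1 pred=T actual=T -> ctr[1]=3
Ev 12: PC=1 idx=1 pred=T actual=N -> ctr[1]=2
Ev 13: PC=1 idx=1 pred=T actual=N -> ctr[1]=1

Answer: 1 1 1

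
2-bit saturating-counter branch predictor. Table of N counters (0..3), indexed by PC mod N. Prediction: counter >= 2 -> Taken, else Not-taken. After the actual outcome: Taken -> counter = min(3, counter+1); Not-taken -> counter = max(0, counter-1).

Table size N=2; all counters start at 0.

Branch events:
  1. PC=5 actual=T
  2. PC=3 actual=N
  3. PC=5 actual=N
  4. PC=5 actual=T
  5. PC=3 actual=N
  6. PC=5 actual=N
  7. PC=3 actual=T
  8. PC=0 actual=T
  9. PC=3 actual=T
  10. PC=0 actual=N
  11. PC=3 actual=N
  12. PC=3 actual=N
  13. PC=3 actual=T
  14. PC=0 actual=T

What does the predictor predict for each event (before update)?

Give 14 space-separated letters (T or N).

Ev 1: PC=5 idx=1 pred=N actual=T -> ctr[1]=1
Ev 2: PC=3 idx=1 pred=N actual=N -> ctr[1]=0
Ev 3: PC=5 idx=1 pred=N actual=N -> ctr[1]=0
Ev 4: PC=5 idx=1 pred=N actual=T -> ctr[1]=1
Ev 5: PC=3 idx=1 pred=N actual=N -> ctr[1]=0
Ev 6: PC=5 idx=1 pred=N actual=N -> ctr[1]=0
Ev 7: PC=3 idx=1 pred=N actual=T -> ctr[1]=1
Ev 8: PC=0 idx=0 pred=N actual=T -> ctr[0]=1
Ev 9: PC=3 idx=1 pred=N actual=T -> ctr[1]=2
Ev 10: PC=0 idx=0 pred=N actual=N -> ctr[0]=0
Ev 11: PC=3 idx=1 pred=T actual=N -> ctr[1]=1
Ev 12: PC=3 idx=1 pred=N actual=N -> ctr[1]=0
Ev 13: PC=3 idx=1 pred=N actual=T -> ctr[1]=1
Ev 14: PC=0 idx=0 pred=N actual=T -> ctr[0]=1

Answer: N N N N N N N N N N T N N N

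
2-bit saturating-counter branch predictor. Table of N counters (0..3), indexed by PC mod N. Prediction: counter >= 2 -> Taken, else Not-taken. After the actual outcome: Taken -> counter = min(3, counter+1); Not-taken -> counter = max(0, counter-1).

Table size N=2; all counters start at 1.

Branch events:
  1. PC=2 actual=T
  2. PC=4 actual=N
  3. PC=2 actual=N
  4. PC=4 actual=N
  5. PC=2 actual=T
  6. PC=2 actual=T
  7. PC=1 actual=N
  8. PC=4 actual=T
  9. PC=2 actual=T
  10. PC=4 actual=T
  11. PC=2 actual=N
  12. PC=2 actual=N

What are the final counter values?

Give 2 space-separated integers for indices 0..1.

Answer: 1 0

Derivation:
Ev 1: PC=2 idx=0 pred=N actual=T -> ctr[0]=2
Ev 2: PC=4 idx=0 pred=T actual=N -> ctr[0]=1
Ev 3: PC=2 idx=0 pred=N actual=N -> ctr[0]=0
Ev 4: PC=4 idx=0 pred=N actual=N -> ctr[0]=0
Ev 5: PC=2 idx=0 pred=N actual=T -> ctr[0]=1
Ev 6: PC=2 idx=0 pred=N actual=T -> ctr[0]=2
Ev 7: PC=1 idx=1 pred=N actual=N -> ctr[1]=0
Ev 8: PC=4 idx=0 pred=T actual=T -> ctr[0]=3
Ev 9: PC=2 idx=0 pred=T actual=T -> ctr[0]=3
Ev 10: PC=4 idx=0 pred=T actual=T -> ctr[0]=3
Ev 11: PC=2 idx=0 pred=T actual=N -> ctr[0]=2
Ev 12: PC=2 idx=0 pred=T actual=N -> ctr[0]=1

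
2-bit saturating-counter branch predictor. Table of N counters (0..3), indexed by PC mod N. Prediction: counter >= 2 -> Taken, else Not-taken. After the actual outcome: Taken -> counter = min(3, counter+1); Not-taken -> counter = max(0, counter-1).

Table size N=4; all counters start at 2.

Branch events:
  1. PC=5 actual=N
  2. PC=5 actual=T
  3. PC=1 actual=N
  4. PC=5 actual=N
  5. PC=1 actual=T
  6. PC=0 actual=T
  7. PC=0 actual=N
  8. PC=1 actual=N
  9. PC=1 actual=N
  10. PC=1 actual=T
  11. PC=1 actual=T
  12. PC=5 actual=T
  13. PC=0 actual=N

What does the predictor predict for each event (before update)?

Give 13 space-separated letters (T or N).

Answer: T N T N N T T N N N N T T

Derivation:
Ev 1: PC=5 idx=1 pred=T actual=N -> ctr[1]=1
Ev 2: PC=5 idx=1 pred=N actual=T -> ctr[1]=2
Ev 3: PC=1 idx=1 pred=T actual=N -> ctr[1]=1
Ev 4: PC=5 idx=1 pred=N actual=N -> ctr[1]=0
Ev 5: PC=1 idx=1 pred=N actual=T -> ctr[1]=1
Ev 6: PC=0 idx=0 pred=T actual=T -> ctr[0]=3
Ev 7: PC=0 idx=0 pred=T actual=N -> ctr[0]=2
Ev 8: PC=1 idx=1 pred=N actual=N -> ctr[1]=0
Ev 9: PC=1 idx=1 pred=N actual=N -> ctr[1]=0
Ev 10: PC=1 idx=1 pred=N actual=T -> ctr[1]=1
Ev 11: PC=1 idx=1 pred=N actual=T -> ctr[1]=2
Ev 12: PC=5 idx=1 pred=T actual=T -> ctr[1]=3
Ev 13: PC=0 idx=0 pred=T actual=N -> ctr[0]=1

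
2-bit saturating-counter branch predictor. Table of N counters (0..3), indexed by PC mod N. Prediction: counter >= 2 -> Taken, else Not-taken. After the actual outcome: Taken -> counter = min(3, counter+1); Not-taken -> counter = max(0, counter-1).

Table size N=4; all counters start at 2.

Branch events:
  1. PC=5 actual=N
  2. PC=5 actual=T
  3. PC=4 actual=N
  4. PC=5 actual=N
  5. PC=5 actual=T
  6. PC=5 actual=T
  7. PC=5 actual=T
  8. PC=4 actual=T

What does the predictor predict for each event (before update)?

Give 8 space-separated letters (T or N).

Ev 1: PC=5 idx=1 pred=T actual=N -> ctr[1]=1
Ev 2: PC=5 idx=1 pred=N actual=T -> ctr[1]=2
Ev 3: PC=4 idx=0 pred=T actual=N -> ctr[0]=1
Ev 4: PC=5 idx=1 pred=T actual=N -> ctr[1]=1
Ev 5: PC=5 idx=1 pred=N actual=T -> ctr[1]=2
Ev 6: PC=5 idx=1 pred=T actual=T -> ctr[1]=3
Ev 7: PC=5 idx=1 pred=T actual=T -> ctr[1]=3
Ev 8: PC=4 idx=0 pred=N actual=T -> ctr[0]=2

Answer: T N T T N T T N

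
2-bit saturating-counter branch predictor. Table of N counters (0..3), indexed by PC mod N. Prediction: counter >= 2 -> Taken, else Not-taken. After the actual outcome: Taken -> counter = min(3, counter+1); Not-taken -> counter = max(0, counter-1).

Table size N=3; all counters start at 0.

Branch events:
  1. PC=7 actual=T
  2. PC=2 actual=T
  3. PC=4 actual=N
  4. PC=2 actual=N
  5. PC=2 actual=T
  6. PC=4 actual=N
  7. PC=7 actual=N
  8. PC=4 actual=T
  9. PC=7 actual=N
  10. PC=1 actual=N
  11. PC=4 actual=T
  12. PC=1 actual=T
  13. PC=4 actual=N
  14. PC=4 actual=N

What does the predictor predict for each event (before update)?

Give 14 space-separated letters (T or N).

Ev 1: PC=7 idx=1 pred=N actual=T -> ctr[1]=1
Ev 2: PC=2 idx=2 pred=N actual=T -> ctr[2]=1
Ev 3: PC=4 idx=1 pred=N actual=N -> ctr[1]=0
Ev 4: PC=2 idx=2 pred=N actual=N -> ctr[2]=0
Ev 5: PC=2 idx=2 pred=N actual=T -> ctr[2]=1
Ev 6: PC=4 idx=1 pred=N actual=N -> ctr[1]=0
Ev 7: PC=7 idx=1 pred=N actual=N -> ctr[1]=0
Ev 8: PC=4 idx=1 pred=N actual=T -> ctr[1]=1
Ev 9: PC=7 idx=1 pred=N actual=N -> ctr[1]=0
Ev 10: PC=1 idx=1 pred=N actual=N -> ctr[1]=0
Ev 11: PC=4 idx=1 pred=N actual=T -> ctr[1]=1
Ev 12: PC=1 idx=1 pred=N actual=T -> ctr[1]=2
Ev 13: PC=4 idx=1 pred=T actual=N -> ctr[1]=1
Ev 14: PC=4 idx=1 pred=N actual=N -> ctr[1]=0

Answer: N N N N N N N N N N N N T N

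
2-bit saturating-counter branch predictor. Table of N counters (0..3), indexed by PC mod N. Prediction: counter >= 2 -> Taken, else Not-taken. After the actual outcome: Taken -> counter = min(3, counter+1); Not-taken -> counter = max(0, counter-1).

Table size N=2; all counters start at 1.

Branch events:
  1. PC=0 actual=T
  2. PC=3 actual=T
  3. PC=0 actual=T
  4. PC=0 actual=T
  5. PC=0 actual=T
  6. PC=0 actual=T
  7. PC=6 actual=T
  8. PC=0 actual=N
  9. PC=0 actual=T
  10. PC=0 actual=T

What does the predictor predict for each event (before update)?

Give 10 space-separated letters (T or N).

Answer: N N T T T T T T T T

Derivation:
Ev 1: PC=0 idx=0 pred=N actual=T -> ctr[0]=2
Ev 2: PC=3 idx=1 pred=N actual=T -> ctr[1]=2
Ev 3: PC=0 idx=0 pred=T actual=T -> ctr[0]=3
Ev 4: PC=0 idx=0 pred=T actual=T -> ctr[0]=3
Ev 5: PC=0 idx=0 pred=T actual=T -> ctr[0]=3
Ev 6: PC=0 idx=0 pred=T actual=T -> ctr[0]=3
Ev 7: PC=6 idx=0 pred=T actual=T -> ctr[0]=3
Ev 8: PC=0 idx=0 pred=T actual=N -> ctr[0]=2
Ev 9: PC=0 idx=0 pred=T actual=T -> ctr[0]=3
Ev 10: PC=0 idx=0 pred=T actual=T -> ctr[0]=3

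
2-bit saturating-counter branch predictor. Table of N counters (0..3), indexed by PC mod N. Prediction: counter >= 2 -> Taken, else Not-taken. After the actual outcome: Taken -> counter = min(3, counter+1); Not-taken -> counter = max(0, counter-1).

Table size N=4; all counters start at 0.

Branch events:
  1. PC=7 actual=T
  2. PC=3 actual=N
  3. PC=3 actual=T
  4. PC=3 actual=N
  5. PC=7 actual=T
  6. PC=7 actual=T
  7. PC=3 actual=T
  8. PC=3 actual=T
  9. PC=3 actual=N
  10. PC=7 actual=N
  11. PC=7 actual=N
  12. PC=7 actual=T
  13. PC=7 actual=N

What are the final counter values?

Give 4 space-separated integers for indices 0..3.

Answer: 0 0 0 0

Derivation:
Ev 1: PC=7 idx=3 pred=N actual=T -> ctr[3]=1
Ev 2: PC=3 idx=3 pred=N actual=N -> ctr[3]=0
Ev 3: PC=3 idx=3 pred=N actual=T -> ctr[3]=1
Ev 4: PC=3 idx=3 pred=N actual=N -> ctr[3]=0
Ev 5: PC=7 idx=3 pred=N actual=T -> ctr[3]=1
Ev 6: PC=7 idx=3 pred=N actual=T -> ctr[3]=2
Ev 7: PC=3 idx=3 pred=T actual=T -> ctr[3]=3
Ev 8: PC=3 idx=3 pred=T actual=T -> ctr[3]=3
Ev 9: PC=3 idx=3 pred=T actual=N -> ctr[3]=2
Ev 10: PC=7 idx=3 pred=T actual=N -> ctr[3]=1
Ev 11: PC=7 idx=3 pred=N actual=N -> ctr[3]=0
Ev 12: PC=7 idx=3 pred=N actual=T -> ctr[3]=1
Ev 13: PC=7 idx=3 pred=N actual=N -> ctr[3]=0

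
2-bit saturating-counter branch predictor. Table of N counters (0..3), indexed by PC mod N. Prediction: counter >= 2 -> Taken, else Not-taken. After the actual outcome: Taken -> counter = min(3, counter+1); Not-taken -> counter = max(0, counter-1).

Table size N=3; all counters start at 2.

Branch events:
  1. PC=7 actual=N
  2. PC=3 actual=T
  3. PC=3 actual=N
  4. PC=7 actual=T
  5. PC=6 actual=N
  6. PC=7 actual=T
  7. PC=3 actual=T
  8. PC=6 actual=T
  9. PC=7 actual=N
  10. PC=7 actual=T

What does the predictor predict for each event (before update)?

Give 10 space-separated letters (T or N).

Answer: T T T N T T N T T T

Derivation:
Ev 1: PC=7 idx=1 pred=T actual=N -> ctr[1]=1
Ev 2: PC=3 idx=0 pred=T actual=T -> ctr[0]=3
Ev 3: PC=3 idx=0 pred=T actual=N -> ctr[0]=2
Ev 4: PC=7 idx=1 pred=N actual=T -> ctr[1]=2
Ev 5: PC=6 idx=0 pred=T actual=N -> ctr[0]=1
Ev 6: PC=7 idx=1 pred=T actual=T -> ctr[1]=3
Ev 7: PC=3 idx=0 pred=N actual=T -> ctr[0]=2
Ev 8: PC=6 idx=0 pred=T actual=T -> ctr[0]=3
Ev 9: PC=7 idx=1 pred=T actual=N -> ctr[1]=2
Ev 10: PC=7 idx=1 pred=T actual=T -> ctr[1]=3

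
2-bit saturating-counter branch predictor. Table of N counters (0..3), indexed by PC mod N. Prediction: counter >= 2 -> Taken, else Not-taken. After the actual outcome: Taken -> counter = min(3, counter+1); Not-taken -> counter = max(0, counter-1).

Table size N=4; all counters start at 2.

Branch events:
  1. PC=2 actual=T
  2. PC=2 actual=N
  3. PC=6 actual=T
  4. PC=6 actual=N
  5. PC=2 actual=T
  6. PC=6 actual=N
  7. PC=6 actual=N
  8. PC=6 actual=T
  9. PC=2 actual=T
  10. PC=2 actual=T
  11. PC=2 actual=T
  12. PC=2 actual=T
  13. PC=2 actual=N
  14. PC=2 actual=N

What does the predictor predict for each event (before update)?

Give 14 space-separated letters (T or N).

Ev 1: PC=2 idx=2 pred=T actual=T -> ctr[2]=3
Ev 2: PC=2 idx=2 pred=T actual=N -> ctr[2]=2
Ev 3: PC=6 idx=2 pred=T actual=T -> ctr[2]=3
Ev 4: PC=6 idx=2 pred=T actual=N -> ctr[2]=2
Ev 5: PC=2 idx=2 pred=T actual=T -> ctr[2]=3
Ev 6: PC=6 idx=2 pred=T actual=N -> ctr[2]=2
Ev 7: PC=6 idx=2 pred=T actual=N -> ctr[2]=1
Ev 8: PC=6 idx=2 pred=N actual=T -> ctr[2]=2
Ev 9: PC=2 idx=2 pred=T actual=T -> ctr[2]=3
Ev 10: PC=2 idx=2 pred=T actual=T -> ctr[2]=3
Ev 11: PC=2 idx=2 pred=T actual=T -> ctr[2]=3
Ev 12: PC=2 idx=2 pred=T actual=T -> ctr[2]=3
Ev 13: PC=2 idx=2 pred=T actual=N -> ctr[2]=2
Ev 14: PC=2 idx=2 pred=T actual=N -> ctr[2]=1

Answer: T T T T T T T N T T T T T T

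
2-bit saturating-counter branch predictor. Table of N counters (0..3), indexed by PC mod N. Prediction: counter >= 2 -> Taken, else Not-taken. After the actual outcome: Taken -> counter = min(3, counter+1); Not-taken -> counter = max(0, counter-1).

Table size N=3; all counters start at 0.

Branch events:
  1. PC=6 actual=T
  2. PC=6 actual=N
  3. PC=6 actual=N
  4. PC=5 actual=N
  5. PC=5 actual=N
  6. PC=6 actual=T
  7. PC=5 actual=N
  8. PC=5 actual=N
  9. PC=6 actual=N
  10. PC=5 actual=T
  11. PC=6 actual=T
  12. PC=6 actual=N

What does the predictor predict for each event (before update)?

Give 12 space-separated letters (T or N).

Ev 1: PC=6 idx=0 pred=N actual=T -> ctr[0]=1
Ev 2: PC=6 idx=0 pred=N actual=N -> ctr[0]=0
Ev 3: PC=6 idx=0 pred=N actual=N -> ctr[0]=0
Ev 4: PC=5 idx=2 pred=N actual=N -> ctr[2]=0
Ev 5: PC=5 idx=2 pred=N actual=N -> ctr[2]=0
Ev 6: PC=6 idx=0 pred=N actual=T -> ctr[0]=1
Ev 7: PC=5 idx=2 pred=N actual=N -> ctr[2]=0
Ev 8: PC=5 idx=2 pred=N actual=N -> ctr[2]=0
Ev 9: PC=6 idx=0 pred=N actual=N -> ctr[0]=0
Ev 10: PC=5 idx=2 pred=N actual=T -> ctr[2]=1
Ev 11: PC=6 idx=0 pred=N actual=T -> ctr[0]=1
Ev 12: PC=6 idx=0 pred=N actual=N -> ctr[0]=0

Answer: N N N N N N N N N N N N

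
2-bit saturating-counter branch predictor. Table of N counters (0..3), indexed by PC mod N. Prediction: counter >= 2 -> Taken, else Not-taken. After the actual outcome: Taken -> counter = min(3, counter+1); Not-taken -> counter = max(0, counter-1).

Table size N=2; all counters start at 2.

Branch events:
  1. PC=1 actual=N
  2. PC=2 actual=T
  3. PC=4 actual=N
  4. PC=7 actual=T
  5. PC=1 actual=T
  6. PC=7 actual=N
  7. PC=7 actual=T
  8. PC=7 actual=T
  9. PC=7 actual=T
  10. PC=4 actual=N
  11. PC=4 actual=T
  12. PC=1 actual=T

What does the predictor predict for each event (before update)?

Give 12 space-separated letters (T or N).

Answer: T T T N T T T T T T N T

Derivation:
Ev 1: PC=1 idx=1 pred=T actual=N -> ctr[1]=1
Ev 2: PC=2 idx=0 pred=T actual=T -> ctr[0]=3
Ev 3: PC=4 idx=0 pred=T actual=N -> ctr[0]=2
Ev 4: PC=7 idx=1 pred=N actual=T -> ctr[1]=2
Ev 5: PC=1 idx=1 pred=T actual=T -> ctr[1]=3
Ev 6: PC=7 idx=1 pred=T actual=N -> ctr[1]=2
Ev 7: PC=7 idx=1 pred=T actual=T -> ctr[1]=3
Ev 8: PC=7 idx=1 pred=T actual=T -> ctr[1]=3
Ev 9: PC=7 idx=1 pred=T actual=T -> ctr[1]=3
Ev 10: PC=4 idx=0 pred=T actual=N -> ctr[0]=1
Ev 11: PC=4 idx=0 pred=N actual=T -> ctr[0]=2
Ev 12: PC=1 idx=1 pred=T actual=T -> ctr[1]=3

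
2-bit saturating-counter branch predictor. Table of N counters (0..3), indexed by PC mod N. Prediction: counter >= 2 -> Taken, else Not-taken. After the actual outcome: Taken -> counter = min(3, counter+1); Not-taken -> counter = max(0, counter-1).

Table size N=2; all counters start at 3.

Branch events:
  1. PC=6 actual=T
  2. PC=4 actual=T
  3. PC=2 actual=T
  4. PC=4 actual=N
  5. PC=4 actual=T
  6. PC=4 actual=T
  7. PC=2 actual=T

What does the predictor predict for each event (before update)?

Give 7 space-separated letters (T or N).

Ev 1: PC=6 idx=0 pred=T actual=T -> ctr[0]=3
Ev 2: PC=4 idx=0 pred=T actual=T -> ctr[0]=3
Ev 3: PC=2 idx=0 pred=T actual=T -> ctr[0]=3
Ev 4: PC=4 idx=0 pred=T actual=N -> ctr[0]=2
Ev 5: PC=4 idx=0 pred=T actual=T -> ctr[0]=3
Ev 6: PC=4 idx=0 pred=T actual=T -> ctr[0]=3
Ev 7: PC=2 idx=0 pred=T actual=T -> ctr[0]=3

Answer: T T T T T T T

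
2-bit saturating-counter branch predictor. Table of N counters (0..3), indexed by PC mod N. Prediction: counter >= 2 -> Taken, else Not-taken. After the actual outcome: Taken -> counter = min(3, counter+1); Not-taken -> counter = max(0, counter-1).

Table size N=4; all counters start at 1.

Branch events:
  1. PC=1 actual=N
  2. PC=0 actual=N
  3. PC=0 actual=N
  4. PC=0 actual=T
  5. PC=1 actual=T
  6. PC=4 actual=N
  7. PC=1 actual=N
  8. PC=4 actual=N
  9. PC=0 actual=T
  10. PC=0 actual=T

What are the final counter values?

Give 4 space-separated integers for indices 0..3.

Ev 1: PC=1 idx=1 pred=N actual=N -> ctr[1]=0
Ev 2: PC=0 idx=0 pred=N actual=N -> ctr[0]=0
Ev 3: PC=0 idx=0 pred=N actual=N -> ctr[0]=0
Ev 4: PC=0 idx=0 pred=N actual=T -> ctr[0]=1
Ev 5: PC=1 idx=1 pred=N actual=T -> ctr[1]=1
Ev 6: PC=4 idx=0 pred=N actual=N -> ctr[0]=0
Ev 7: PC=1 idx=1 pred=N actual=N -> ctr[1]=0
Ev 8: PC=4 idx=0 pred=N actual=N -> ctr[0]=0
Ev 9: PC=0 idx=0 pred=N actual=T -> ctr[0]=1
Ev 10: PC=0 idx=0 pred=N actual=T -> ctr[0]=2

Answer: 2 0 1 1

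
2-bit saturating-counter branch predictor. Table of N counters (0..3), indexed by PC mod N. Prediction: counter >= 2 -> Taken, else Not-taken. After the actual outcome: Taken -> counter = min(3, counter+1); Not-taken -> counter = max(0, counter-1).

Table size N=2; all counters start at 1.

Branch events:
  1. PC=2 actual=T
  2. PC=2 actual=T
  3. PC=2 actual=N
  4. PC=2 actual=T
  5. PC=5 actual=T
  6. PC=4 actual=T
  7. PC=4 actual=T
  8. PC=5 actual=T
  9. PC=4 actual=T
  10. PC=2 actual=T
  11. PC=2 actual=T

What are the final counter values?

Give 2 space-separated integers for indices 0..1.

Answer: 3 3

Derivation:
Ev 1: PC=2 idx=0 pred=N actual=T -> ctr[0]=2
Ev 2: PC=2 idx=0 pred=T actual=T -> ctr[0]=3
Ev 3: PC=2 idx=0 pred=T actual=N -> ctr[0]=2
Ev 4: PC=2 idx=0 pred=T actual=T -> ctr[0]=3
Ev 5: PC=5 idx=1 pred=N actual=T -> ctr[1]=2
Ev 6: PC=4 idx=0 pred=T actual=T -> ctr[0]=3
Ev 7: PC=4 idx=0 pred=T actual=T -> ctr[0]=3
Ev 8: PC=5 idx=1 pred=T actual=T -> ctr[1]=3
Ev 9: PC=4 idx=0 pred=T actual=T -> ctr[0]=3
Ev 10: PC=2 idx=0 pred=T actual=T -> ctr[0]=3
Ev 11: PC=2 idx=0 pred=T actual=T -> ctr[0]=3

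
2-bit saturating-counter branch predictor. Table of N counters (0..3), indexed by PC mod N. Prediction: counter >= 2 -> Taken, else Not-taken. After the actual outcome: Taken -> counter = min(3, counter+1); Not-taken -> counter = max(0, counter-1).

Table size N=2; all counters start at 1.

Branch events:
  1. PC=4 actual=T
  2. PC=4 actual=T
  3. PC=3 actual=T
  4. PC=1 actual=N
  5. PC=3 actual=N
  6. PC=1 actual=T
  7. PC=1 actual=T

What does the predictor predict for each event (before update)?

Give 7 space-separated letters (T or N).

Ev 1: PC=4 idx=0 pred=N actual=T -> ctr[0]=2
Ev 2: PC=4 idx=0 pred=T actual=T -> ctr[0]=3
Ev 3: PC=3 idx=1 pred=N actual=T -> ctr[1]=2
Ev 4: PC=1 idx=1 pred=T actual=N -> ctr[1]=1
Ev 5: PC=3 idx=1 pred=N actual=N -> ctr[1]=0
Ev 6: PC=1 idx=1 pred=N actual=T -> ctr[1]=1
Ev 7: PC=1 idx=1 pred=N actual=T -> ctr[1]=2

Answer: N T N T N N N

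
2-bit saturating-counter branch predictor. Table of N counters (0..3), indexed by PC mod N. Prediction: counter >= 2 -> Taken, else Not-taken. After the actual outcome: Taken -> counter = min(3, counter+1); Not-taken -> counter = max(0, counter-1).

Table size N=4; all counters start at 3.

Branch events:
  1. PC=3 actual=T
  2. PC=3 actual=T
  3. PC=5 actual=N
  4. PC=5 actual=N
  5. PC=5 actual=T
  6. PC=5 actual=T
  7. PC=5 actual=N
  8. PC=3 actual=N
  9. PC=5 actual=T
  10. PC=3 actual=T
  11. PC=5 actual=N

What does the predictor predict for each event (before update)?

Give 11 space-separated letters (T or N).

Answer: T T T T N T T T T T T

Derivation:
Ev 1: PC=3 idx=3 pred=T actual=T -> ctr[3]=3
Ev 2: PC=3 idx=3 pred=T actual=T -> ctr[3]=3
Ev 3: PC=5 idx=1 pred=T actual=N -> ctr[1]=2
Ev 4: PC=5 idx=1 pred=T actual=N -> ctr[1]=1
Ev 5: PC=5 idx=1 pred=N actual=T -> ctr[1]=2
Ev 6: PC=5 idx=1 pred=T actual=T -> ctr[1]=3
Ev 7: PC=5 idx=1 pred=T actual=N -> ctr[1]=2
Ev 8: PC=3 idx=3 pred=T actual=N -> ctr[3]=2
Ev 9: PC=5 idx=1 pred=T actual=T -> ctr[1]=3
Ev 10: PC=3 idx=3 pred=T actual=T -> ctr[3]=3
Ev 11: PC=5 idx=1 pred=T actual=N -> ctr[1]=2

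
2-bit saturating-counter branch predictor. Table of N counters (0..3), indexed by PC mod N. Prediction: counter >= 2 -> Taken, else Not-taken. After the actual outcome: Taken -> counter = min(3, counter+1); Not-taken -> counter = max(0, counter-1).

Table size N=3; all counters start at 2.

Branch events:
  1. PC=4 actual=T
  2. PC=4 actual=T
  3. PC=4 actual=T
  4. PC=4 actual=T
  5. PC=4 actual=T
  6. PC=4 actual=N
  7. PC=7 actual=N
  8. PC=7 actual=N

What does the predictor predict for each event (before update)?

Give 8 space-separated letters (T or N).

Answer: T T T T T T T N

Derivation:
Ev 1: PC=4 idx=1 pred=T actual=T -> ctr[1]=3
Ev 2: PC=4 idx=1 pred=T actual=T -> ctr[1]=3
Ev 3: PC=4 idx=1 pred=T actual=T -> ctr[1]=3
Ev 4: PC=4 idx=1 pred=T actual=T -> ctr[1]=3
Ev 5: PC=4 idx=1 pred=T actual=T -> ctr[1]=3
Ev 6: PC=4 idx=1 pred=T actual=N -> ctr[1]=2
Ev 7: PC=7 idx=1 pred=T actual=N -> ctr[1]=1
Ev 8: PC=7 idx=1 pred=N actual=N -> ctr[1]=0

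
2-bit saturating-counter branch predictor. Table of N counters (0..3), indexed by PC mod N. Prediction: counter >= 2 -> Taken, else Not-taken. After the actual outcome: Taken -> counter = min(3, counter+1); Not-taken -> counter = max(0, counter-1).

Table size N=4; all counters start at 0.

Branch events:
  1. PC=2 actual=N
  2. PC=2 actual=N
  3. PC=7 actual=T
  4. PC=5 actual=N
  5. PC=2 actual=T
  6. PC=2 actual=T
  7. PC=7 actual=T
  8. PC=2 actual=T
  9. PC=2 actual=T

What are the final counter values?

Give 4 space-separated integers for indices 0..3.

Answer: 0 0 3 2

Derivation:
Ev 1: PC=2 idx=2 pred=N actual=N -> ctr[2]=0
Ev 2: PC=2 idx=2 pred=N actual=N -> ctr[2]=0
Ev 3: PC=7 idx=3 pred=N actual=T -> ctr[3]=1
Ev 4: PC=5 idx=1 pred=N actual=N -> ctr[1]=0
Ev 5: PC=2 idx=2 pred=N actual=T -> ctr[2]=1
Ev 6: PC=2 idx=2 pred=N actual=T -> ctr[2]=2
Ev 7: PC=7 idx=3 pred=N actual=T -> ctr[3]=2
Ev 8: PC=2 idx=2 pred=T actual=T -> ctr[2]=3
Ev 9: PC=2 idx=2 pred=T actual=T -> ctr[2]=3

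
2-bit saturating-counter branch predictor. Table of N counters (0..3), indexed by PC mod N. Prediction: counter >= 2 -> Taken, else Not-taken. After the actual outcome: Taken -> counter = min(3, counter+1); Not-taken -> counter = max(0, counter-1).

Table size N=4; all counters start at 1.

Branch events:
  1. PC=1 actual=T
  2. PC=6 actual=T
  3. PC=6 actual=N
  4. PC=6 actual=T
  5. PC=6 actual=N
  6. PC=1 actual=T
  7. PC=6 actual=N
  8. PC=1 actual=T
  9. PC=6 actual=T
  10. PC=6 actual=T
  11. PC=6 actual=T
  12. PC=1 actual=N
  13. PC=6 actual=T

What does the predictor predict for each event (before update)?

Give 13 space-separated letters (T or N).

Ev 1: PC=1 idx=1 pred=N actual=T -> ctr[1]=2
Ev 2: PC=6 idx=2 pred=N actual=T -> ctr[2]=2
Ev 3: PC=6 idx=2 pred=T actual=N -> ctr[2]=1
Ev 4: PC=6 idx=2 pred=N actual=T -> ctr[2]=2
Ev 5: PC=6 idx=2 pred=T actual=N -> ctr[2]=1
Ev 6: PC=1 idx=1 pred=T actual=T -> ctr[1]=3
Ev 7: PC=6 idx=2 pred=N actual=N -> ctr[2]=0
Ev 8: PC=1 idx=1 pred=T actual=T -> ctr[1]=3
Ev 9: PC=6 idx=2 pred=N actual=T -> ctr[2]=1
Ev 10: PC=6 idx=2 pred=N actual=T -> ctr[2]=2
Ev 11: PC=6 idx=2 pred=T actual=T -> ctr[2]=3
Ev 12: PC=1 idx=1 pred=T actual=N -> ctr[1]=2
Ev 13: PC=6 idx=2 pred=T actual=T -> ctr[2]=3

Answer: N N T N T T N T N N T T T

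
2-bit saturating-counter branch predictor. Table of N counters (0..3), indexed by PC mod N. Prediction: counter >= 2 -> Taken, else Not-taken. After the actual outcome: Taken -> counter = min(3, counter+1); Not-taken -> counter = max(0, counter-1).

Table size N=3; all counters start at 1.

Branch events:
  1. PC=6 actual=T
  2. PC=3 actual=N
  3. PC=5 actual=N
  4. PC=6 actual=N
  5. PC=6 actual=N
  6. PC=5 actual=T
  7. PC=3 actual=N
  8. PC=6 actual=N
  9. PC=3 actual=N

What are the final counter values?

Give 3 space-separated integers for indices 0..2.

Answer: 0 1 1

Derivation:
Ev 1: PC=6 idx=0 pred=N actual=T -> ctr[0]=2
Ev 2: PC=3 idx=0 pred=T actual=N -> ctr[0]=1
Ev 3: PC=5 idx=2 pred=N actual=N -> ctr[2]=0
Ev 4: PC=6 idx=0 pred=N actual=N -> ctr[0]=0
Ev 5: PC=6 idx=0 pred=N actual=N -> ctr[0]=0
Ev 6: PC=5 idx=2 pred=N actual=T -> ctr[2]=1
Ev 7: PC=3 idx=0 pred=N actual=N -> ctr[0]=0
Ev 8: PC=6 idx=0 pred=N actual=N -> ctr[0]=0
Ev 9: PC=3 idx=0 pred=N actual=N -> ctr[0]=0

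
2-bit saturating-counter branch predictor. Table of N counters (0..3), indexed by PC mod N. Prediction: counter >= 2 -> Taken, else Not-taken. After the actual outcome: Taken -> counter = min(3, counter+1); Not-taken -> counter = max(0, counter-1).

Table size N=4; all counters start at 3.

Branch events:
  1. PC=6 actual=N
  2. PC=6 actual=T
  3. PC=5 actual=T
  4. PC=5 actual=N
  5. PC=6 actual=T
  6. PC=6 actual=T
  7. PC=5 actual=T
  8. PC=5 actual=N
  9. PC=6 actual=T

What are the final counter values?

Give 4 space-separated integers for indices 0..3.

Answer: 3 2 3 3

Derivation:
Ev 1: PC=6 idx=2 pred=T actual=N -> ctr[2]=2
Ev 2: PC=6 idx=2 pred=T actual=T -> ctr[2]=3
Ev 3: PC=5 idx=1 pred=T actual=T -> ctr[1]=3
Ev 4: PC=5 idx=1 pred=T actual=N -> ctr[1]=2
Ev 5: PC=6 idx=2 pred=T actual=T -> ctr[2]=3
Ev 6: PC=6 idx=2 pred=T actual=T -> ctr[2]=3
Ev 7: PC=5 idx=1 pred=T actual=T -> ctr[1]=3
Ev 8: PC=5 idx=1 pred=T actual=N -> ctr[1]=2
Ev 9: PC=6 idx=2 pred=T actual=T -> ctr[2]=3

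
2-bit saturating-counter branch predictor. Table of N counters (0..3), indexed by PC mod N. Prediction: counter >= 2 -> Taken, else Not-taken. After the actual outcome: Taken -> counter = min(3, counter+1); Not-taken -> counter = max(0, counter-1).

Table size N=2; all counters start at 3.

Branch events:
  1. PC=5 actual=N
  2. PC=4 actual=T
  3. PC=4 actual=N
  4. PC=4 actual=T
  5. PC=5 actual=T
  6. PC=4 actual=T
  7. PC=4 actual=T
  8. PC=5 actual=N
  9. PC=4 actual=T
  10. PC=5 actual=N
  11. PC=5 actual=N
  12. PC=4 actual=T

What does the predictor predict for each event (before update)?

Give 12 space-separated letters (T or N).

Ev 1: PC=5 idx=1 pred=T actual=N -> ctr[1]=2
Ev 2: PC=4 idx=0 pred=T actual=T -> ctr[0]=3
Ev 3: PC=4 idx=0 pred=T actual=N -> ctr[0]=2
Ev 4: PC=4 idx=0 pred=T actual=T -> ctr[0]=3
Ev 5: PC=5 idx=1 pred=T actual=T -> ctr[1]=3
Ev 6: PC=4 idx=0 pred=T actual=T -> ctr[0]=3
Ev 7: PC=4 idx=0 pred=T actual=T -> ctr[0]=3
Ev 8: PC=5 idx=1 pred=T actual=N -> ctr[1]=2
Ev 9: PC=4 idx=0 pred=T actual=T -> ctr[0]=3
Ev 10: PC=5 idx=1 pred=T actual=N -> ctr[1]=1
Ev 11: PC=5 idx=1 pred=N actual=N -> ctr[1]=0
Ev 12: PC=4 idx=0 pred=T actual=T -> ctr[0]=3

Answer: T T T T T T T T T T N T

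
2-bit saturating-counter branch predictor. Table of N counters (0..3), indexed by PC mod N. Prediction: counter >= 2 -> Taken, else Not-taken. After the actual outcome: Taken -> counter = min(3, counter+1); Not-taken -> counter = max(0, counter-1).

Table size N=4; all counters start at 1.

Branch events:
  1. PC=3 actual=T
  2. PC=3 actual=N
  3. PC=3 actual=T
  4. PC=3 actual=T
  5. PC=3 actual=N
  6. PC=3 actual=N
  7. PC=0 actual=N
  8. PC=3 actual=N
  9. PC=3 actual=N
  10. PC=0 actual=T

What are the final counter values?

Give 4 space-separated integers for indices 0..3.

Ev 1: PC=3 idx=3 pred=N actual=T -> ctr[3]=2
Ev 2: PC=3 idx=3 pred=T actual=N -> ctr[3]=1
Ev 3: PC=3 idx=3 pred=N actual=T -> ctr[3]=2
Ev 4: PC=3 idx=3 pred=T actual=T -> ctr[3]=3
Ev 5: PC=3 idx=3 pred=T actual=N -> ctr[3]=2
Ev 6: PC=3 idx=3 pred=T actual=N -> ctr[3]=1
Ev 7: PC=0 idx=0 pred=N actual=N -> ctr[0]=0
Ev 8: PC=3 idx=3 pred=N actual=N -> ctr[3]=0
Ev 9: PC=3 idx=3 pred=N actual=N -> ctr[3]=0
Ev 10: PC=0 idx=0 pred=N actual=T -> ctr[0]=1

Answer: 1 1 1 0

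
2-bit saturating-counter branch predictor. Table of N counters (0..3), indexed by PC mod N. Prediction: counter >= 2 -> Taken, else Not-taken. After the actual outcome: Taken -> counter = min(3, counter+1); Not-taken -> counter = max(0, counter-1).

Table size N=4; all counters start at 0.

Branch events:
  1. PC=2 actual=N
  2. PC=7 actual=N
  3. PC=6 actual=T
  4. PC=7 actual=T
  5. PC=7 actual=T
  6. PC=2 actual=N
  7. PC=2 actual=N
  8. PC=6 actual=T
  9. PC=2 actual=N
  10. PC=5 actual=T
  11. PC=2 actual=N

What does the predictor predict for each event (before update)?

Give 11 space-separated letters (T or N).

Answer: N N N N N N N N N N N

Derivation:
Ev 1: PC=2 idx=2 pred=N actual=N -> ctr[2]=0
Ev 2: PC=7 idx=3 pred=N actual=N -> ctr[3]=0
Ev 3: PC=6 idx=2 pred=N actual=T -> ctr[2]=1
Ev 4: PC=7 idx=3 pred=N actual=T -> ctr[3]=1
Ev 5: PC=7 idx=3 pred=N actual=T -> ctr[3]=2
Ev 6: PC=2 idx=2 pred=N actual=N -> ctr[2]=0
Ev 7: PC=2 idx=2 pred=N actual=N -> ctr[2]=0
Ev 8: PC=6 idx=2 pred=N actual=T -> ctr[2]=1
Ev 9: PC=2 idx=2 pred=N actual=N -> ctr[2]=0
Ev 10: PC=5 idx=1 pred=N actual=T -> ctr[1]=1
Ev 11: PC=2 idx=2 pred=N actual=N -> ctr[2]=0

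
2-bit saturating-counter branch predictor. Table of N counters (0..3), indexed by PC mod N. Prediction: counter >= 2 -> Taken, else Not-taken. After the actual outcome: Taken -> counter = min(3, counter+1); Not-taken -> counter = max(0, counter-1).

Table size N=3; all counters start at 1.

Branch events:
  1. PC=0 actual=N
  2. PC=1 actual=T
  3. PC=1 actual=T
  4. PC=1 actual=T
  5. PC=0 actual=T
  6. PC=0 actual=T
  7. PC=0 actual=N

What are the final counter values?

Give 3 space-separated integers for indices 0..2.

Ev 1: PC=0 idx=0 pred=N actual=N -> ctr[0]=0
Ev 2: PC=1 idx=1 pred=N actual=T -> ctr[1]=2
Ev 3: PC=1 idx=1 pred=T actual=T -> ctr[1]=3
Ev 4: PC=1 idx=1 pred=T actual=T -> ctr[1]=3
Ev 5: PC=0 idx=0 pred=N actual=T -> ctr[0]=1
Ev 6: PC=0 idx=0 pred=N actual=T -> ctr[0]=2
Ev 7: PC=0 idx=0 pred=T actual=N -> ctr[0]=1

Answer: 1 3 1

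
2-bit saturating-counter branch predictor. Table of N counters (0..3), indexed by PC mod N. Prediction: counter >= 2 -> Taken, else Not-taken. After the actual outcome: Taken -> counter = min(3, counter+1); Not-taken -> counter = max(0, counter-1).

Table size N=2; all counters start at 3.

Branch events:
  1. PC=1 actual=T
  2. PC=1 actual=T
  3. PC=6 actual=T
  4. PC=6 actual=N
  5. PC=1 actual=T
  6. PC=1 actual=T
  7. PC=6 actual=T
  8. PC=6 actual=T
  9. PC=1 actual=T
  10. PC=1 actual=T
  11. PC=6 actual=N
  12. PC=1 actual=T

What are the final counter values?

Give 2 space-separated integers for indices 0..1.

Ev 1: PC=1 idx=1 pred=T actual=T -> ctr[1]=3
Ev 2: PC=1 idx=1 pred=T actual=T -> ctr[1]=3
Ev 3: PC=6 idx=0 pred=T actual=T -> ctr[0]=3
Ev 4: PC=6 idx=0 pred=T actual=N -> ctr[0]=2
Ev 5: PC=1 idx=1 pred=T actual=T -> ctr[1]=3
Ev 6: PC=1 idx=1 pred=T actual=T -> ctr[1]=3
Ev 7: PC=6 idx=0 pred=T actual=T -> ctr[0]=3
Ev 8: PC=6 idx=0 pred=T actual=T -> ctr[0]=3
Ev 9: PC=1 idx=1 pred=T actual=T -> ctr[1]=3
Ev 10: PC=1 idx=1 pred=T actual=T -> ctr[1]=3
Ev 11: PC=6 idx=0 pred=T actual=N -> ctr[0]=2
Ev 12: PC=1 idx=1 pred=T actual=T -> ctr[1]=3

Answer: 2 3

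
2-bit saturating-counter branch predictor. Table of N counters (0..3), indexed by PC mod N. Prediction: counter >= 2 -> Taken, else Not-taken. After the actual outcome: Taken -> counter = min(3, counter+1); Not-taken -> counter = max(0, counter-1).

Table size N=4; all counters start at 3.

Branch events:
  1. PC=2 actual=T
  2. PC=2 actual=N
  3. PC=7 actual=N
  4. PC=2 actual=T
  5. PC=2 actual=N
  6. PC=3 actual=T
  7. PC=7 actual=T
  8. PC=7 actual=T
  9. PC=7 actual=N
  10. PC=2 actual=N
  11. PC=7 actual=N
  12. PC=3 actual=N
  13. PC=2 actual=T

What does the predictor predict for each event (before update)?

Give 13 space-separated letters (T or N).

Ev 1: PC=2 idx=2 pred=T actual=T -> ctr[2]=3
Ev 2: PC=2 idx=2 pred=T actual=N -> ctr[2]=2
Ev 3: PC=7 idx=3 pred=T actual=N -> ctr[3]=2
Ev 4: PC=2 idx=2 pred=T actual=T -> ctr[2]=3
Ev 5: PC=2 idx=2 pred=T actual=N -> ctr[2]=2
Ev 6: PC=3 idx=3 pred=T actual=T -> ctr[3]=3
Ev 7: PC=7 idx=3 pred=T actual=T -> ctr[3]=3
Ev 8: PC=7 idx=3 pred=T actual=T -> ctr[3]=3
Ev 9: PC=7 idx=3 pred=T actual=N -> ctr[3]=2
Ev 10: PC=2 idx=2 pred=T actual=N -> ctr[2]=1
Ev 11: PC=7 idx=3 pred=T actual=N -> ctr[3]=1
Ev 12: PC=3 idx=3 pred=N actual=N -> ctr[3]=0
Ev 13: PC=2 idx=2 pred=N actual=T -> ctr[2]=2

Answer: T T T T T T T T T T T N N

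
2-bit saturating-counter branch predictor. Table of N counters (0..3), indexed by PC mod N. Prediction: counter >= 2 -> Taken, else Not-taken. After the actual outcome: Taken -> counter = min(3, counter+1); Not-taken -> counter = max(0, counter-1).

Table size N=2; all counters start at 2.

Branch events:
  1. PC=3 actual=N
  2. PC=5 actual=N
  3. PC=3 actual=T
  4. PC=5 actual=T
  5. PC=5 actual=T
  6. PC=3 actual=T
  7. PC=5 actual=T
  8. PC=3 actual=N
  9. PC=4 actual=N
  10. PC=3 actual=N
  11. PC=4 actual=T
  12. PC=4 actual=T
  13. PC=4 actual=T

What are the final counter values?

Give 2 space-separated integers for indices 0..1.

Ev 1: PC=3 idx=1 pred=T actual=N -> ctr[1]=1
Ev 2: PC=5 idx=1 pred=N actual=N -> ctr[1]=0
Ev 3: PC=3 idx=1 pred=N actual=T -> ctr[1]=1
Ev 4: PC=5 idx=1 pred=N actual=T -> ctr[1]=2
Ev 5: PC=5 idx=1 pred=T actual=T -> ctr[1]=3
Ev 6: PC=3 idx=1 pred=T actual=T -> ctr[1]=3
Ev 7: PC=5 idx=1 pred=T actual=T -> ctr[1]=3
Ev 8: PC=3 idx=1 pred=T actual=N -> ctr[1]=2
Ev 9: PC=4 idx=0 pred=T actual=N -> ctr[0]=1
Ev 10: PC=3 idx=1 pred=T actual=N -> ctr[1]=1
Ev 11: PC=4 idx=0 pred=N actual=T -> ctr[0]=2
Ev 12: PC=4 idx=0 pred=T actual=T -> ctr[0]=3
Ev 13: PC=4 idx=0 pred=T actual=T -> ctr[0]=3

Answer: 3 1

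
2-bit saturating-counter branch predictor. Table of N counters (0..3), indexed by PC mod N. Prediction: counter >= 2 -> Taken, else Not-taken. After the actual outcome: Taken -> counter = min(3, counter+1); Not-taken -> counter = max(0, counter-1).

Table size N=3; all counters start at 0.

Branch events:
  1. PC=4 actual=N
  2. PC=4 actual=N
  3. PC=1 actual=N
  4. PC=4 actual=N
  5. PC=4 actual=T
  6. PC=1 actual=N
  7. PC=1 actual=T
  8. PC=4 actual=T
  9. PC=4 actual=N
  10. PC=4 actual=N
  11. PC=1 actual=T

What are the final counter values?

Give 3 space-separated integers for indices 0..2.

Ev 1: PC=4 idx=1 pred=N actual=N -> ctr[1]=0
Ev 2: PC=4 idx=1 pred=N actual=N -> ctr[1]=0
Ev 3: PC=1 idx=1 pred=N actual=N -> ctr[1]=0
Ev 4: PC=4 idx=1 pred=N actual=N -> ctr[1]=0
Ev 5: PC=4 idx=1 pred=N actual=T -> ctr[1]=1
Ev 6: PC=1 idx=1 pred=N actual=N -> ctr[1]=0
Ev 7: PC=1 idx=1 pred=N actual=T -> ctr[1]=1
Ev 8: PC=4 idx=1 pred=N actual=T -> ctr[1]=2
Ev 9: PC=4 idx=1 pred=T actual=N -> ctr[1]=1
Ev 10: PC=4 idx=1 pred=N actual=N -> ctr[1]=0
Ev 11: PC=1 idx=1 pred=N actual=T -> ctr[1]=1

Answer: 0 1 0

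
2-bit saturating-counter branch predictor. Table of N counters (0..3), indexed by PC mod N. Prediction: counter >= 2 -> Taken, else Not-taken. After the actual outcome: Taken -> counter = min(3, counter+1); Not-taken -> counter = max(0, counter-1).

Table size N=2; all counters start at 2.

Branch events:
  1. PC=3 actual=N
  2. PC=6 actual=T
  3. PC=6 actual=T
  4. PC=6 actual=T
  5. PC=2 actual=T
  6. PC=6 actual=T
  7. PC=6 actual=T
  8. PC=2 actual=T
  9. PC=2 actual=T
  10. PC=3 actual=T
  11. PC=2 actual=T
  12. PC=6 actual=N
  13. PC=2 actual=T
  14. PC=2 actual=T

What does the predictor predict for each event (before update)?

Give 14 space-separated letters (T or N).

Ev 1: PC=3 idx=1 pred=T actual=N -> ctr[1]=1
Ev 2: PC=6 idx=0 pred=T actual=T -> ctr[0]=3
Ev 3: PC=6 idx=0 pred=T actual=T -> ctr[0]=3
Ev 4: PC=6 idx=0 pred=T actual=T -> ctr[0]=3
Ev 5: PC=2 idx=0 pred=T actual=T -> ctr[0]=3
Ev 6: PC=6 idx=0 pred=T actual=T -> ctr[0]=3
Ev 7: PC=6 idx=0 pred=T actual=T -> ctr[0]=3
Ev 8: PC=2 idx=0 pred=T actual=T -> ctr[0]=3
Ev 9: PC=2 idx=0 pred=T actual=T -> ctr[0]=3
Ev 10: PC=3 idx=1 pred=N actual=T -> ctr[1]=2
Ev 11: PC=2 idx=0 pred=T actual=T -> ctr[0]=3
Ev 12: PC=6 idx=0 pred=T actual=N -> ctr[0]=2
Ev 13: PC=2 idx=0 pred=T actual=T -> ctr[0]=3
Ev 14: PC=2 idx=0 pred=T actual=T -> ctr[0]=3

Answer: T T T T T T T T T N T T T T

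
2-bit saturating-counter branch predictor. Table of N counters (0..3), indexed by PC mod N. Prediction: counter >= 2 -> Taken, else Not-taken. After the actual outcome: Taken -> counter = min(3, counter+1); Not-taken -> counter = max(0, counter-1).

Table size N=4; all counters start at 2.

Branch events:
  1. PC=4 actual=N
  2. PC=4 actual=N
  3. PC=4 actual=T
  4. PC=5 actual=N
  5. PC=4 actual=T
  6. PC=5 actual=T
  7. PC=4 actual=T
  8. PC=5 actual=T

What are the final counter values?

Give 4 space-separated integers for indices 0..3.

Ev 1: PC=4 idx=0 pred=T actual=N -> ctr[0]=1
Ev 2: PC=4 idx=0 pred=N actual=N -> ctr[0]=0
Ev 3: PC=4 idx=0 pred=N actual=T -> ctr[0]=1
Ev 4: PC=5 idx=1 pred=T actual=N -> ctr[1]=1
Ev 5: PC=4 idx=0 pred=N actual=T -> ctr[0]=2
Ev 6: PC=5 idx=1 pred=N actual=T -> ctr[1]=2
Ev 7: PC=4 idx=0 pred=T actual=T -> ctr[0]=3
Ev 8: PC=5 idx=1 pred=T actual=T -> ctr[1]=3

Answer: 3 3 2 2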